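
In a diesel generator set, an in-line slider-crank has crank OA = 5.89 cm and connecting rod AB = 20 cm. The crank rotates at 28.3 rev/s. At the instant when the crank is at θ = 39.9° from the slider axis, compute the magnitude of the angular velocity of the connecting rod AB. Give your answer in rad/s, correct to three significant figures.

40.9

ω = 177.8 rad/s (converted from 28.3 rev/s).
The rod makes angle φ with the slider axis where L sinφ = r sinθ; differentiating, L cosφ·φ̇ = r ω cosθ.
L cosφ = √(L² − r² sin²θ) = 0.1964 m.
|ω_rod| = r ω |cosθ| / √(L² − r² sin²θ) = 0.0589·177.8·0.76717/0.1964 = 40.91 rad/s.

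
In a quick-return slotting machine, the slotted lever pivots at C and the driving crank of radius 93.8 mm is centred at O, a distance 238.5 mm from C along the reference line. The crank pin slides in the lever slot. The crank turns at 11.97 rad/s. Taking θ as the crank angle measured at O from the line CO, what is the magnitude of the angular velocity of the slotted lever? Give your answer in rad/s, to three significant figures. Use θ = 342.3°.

ω = 11.97 rad/s
Crank pin A relative to C: A = (d + r cosθ, r sinθ); lever angle φ = atan2(r sinθ, d + r cosθ).
Differentiating tanφ: φ̇ = rω(d cosθ + r)/(d² + r² + 2dr cosθ).
d² + r² + 2dr cosθ = |CA|² = 0.108305 m²;  d cosθ + r = +0.32101 m.
|ω_lever| = |0.0938·11.97·+0.32101| / 0.108305 = 3.3279 rad/s.

3.33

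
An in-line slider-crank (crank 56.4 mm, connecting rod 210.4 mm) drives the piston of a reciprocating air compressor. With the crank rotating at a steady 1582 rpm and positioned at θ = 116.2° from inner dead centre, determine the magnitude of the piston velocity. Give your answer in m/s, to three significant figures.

ω = 2π·1582/60 = 165.7 rad/s
For an in-line slider-crank, x = r cosθ + √(L² − r² sin²θ), so v = −rω sinθ·[1 + r cosθ/√(L² − r² sin²θ)].
With r = 0.0564 m, L = 0.2104 m, θ = 116.2°: √(L² − r² sin²θ) = 0.20422 m.
v = −0.0564·165.7·0.89726·[1 + 0.0564·-0.44151/0.20422] = -7.3614 m/s.
|v| = 7.3614 m/s.

7.36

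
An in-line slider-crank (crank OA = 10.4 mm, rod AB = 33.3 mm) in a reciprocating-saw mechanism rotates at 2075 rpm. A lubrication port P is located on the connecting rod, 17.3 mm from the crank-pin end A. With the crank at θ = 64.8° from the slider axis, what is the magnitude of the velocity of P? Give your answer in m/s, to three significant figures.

2.24

ω = 217.3 rad/s.  Crank-pin speed |V_A| = rω = 2.2599 m/s, perpendicular to OA.
Rod angle: sinφ = −(r/L) sinθ ⇒ φ = -16.415°; ω_rod = −rω cosθ/√(L²−r²sin²θ) = -30.123 rad/s.
V_P = V_A + ω_rod × AP, with AP = 0.0173 m along the rod.
Components: V_Px = −rω sinθ − a·ω_rod·sinφ = -2.192 m/s;  V_Py = rω cosθ + a·ω_rod·cosφ = +0.46232 m/s.
|V_P| = √(V_Px² + V_Py²) = 2.2403 m/s.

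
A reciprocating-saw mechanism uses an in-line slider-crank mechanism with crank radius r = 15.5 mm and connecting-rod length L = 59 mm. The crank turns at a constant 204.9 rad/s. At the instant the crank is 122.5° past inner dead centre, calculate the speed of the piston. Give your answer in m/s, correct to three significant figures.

2.29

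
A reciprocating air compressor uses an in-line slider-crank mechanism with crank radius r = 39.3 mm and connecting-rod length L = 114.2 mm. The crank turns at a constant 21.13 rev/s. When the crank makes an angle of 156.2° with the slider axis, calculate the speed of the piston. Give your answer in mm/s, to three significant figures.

1440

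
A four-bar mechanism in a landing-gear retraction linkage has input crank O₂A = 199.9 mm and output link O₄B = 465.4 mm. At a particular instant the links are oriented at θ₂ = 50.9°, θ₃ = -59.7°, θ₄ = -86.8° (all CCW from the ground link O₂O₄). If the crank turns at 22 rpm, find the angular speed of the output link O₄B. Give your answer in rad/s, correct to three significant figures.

2.03

ω₂ = 2.304 rad/s (from 22 rpm).
Differentiating the loop-closure r₂e^{iθ₂}+r₃e^{iθ₃}=r₁+r₄e^{iθ₄} gives r₂ω₂e^{iθ₂}+r₃ω₃e^{iθ₃}=r₄ω₄e^{iθ₄}.
Eliminating the other unknown: ω₄ = r₂ω₂ sin(θ₂−θ₃) / [r₄ sin(θ₄−θ₃)].
Numerator sine = +0.93606; denominator sine = -0.45554.
Result = 0.1999·2.304·(+0.93606) / (0.4654·(-0.45554)) = -2.0333 rad/s; magnitude 2.0333 rad/s.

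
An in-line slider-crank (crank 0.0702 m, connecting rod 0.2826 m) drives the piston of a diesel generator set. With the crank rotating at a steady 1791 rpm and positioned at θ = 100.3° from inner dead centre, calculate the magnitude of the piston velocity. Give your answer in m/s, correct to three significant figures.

ω = 2π·1791/60 = 187.6 rad/s
For an in-line slider-crank, x = r cosθ + √(L² − r² sin²θ), so v = −rω sinθ·[1 + r cosθ/√(L² − r² sin²θ)].
With r = 0.0702 m, L = 0.2826 m, θ = 100.3°: √(L² − r² sin²θ) = 0.27403 m.
v = −0.0702·187.6·0.98389·[1 + 0.0702·-0.17880/0.27403] = -12.361 m/s.
|v| = 12.361 m/s.

12.4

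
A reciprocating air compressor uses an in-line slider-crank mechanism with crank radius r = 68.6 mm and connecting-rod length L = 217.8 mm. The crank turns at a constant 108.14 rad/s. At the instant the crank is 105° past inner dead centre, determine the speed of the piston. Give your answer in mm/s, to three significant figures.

ω = 108.1 rad/s
For an in-line slider-crank, x = r cosθ + √(L² − r² sin²θ), so v = −rω sinθ·[1 + r cosθ/√(L² − r² sin²θ)].
With r = 0.0686 m, L = 0.2178 m, θ = 105°: √(L² − r² sin²θ) = 0.20748 m.
v = −0.0686·108.1·0.96593·[1 + 0.0686·-0.25882/0.20748] = -6.5524 m/s.
|v| = 6.5524 m/s = 6552.4 mm/s.

6550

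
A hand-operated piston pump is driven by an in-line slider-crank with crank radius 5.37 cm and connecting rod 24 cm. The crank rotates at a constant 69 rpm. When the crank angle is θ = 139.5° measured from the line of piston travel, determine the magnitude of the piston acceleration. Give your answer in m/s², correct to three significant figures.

2.02

ω = 2π·69/60 = 7.226 rad/s
x(θ) = r cosθ + √(L² − r² sin²θ); with ω constant, a = ω²·d²x/dθ².
d²x/dθ² = −r cosθ − r²(cos2θ)/√u − r⁴ sin²2θ/(4u^{3/2}),  u = L² − r² sin²θ = 0.0563837 m².
Substituting r = 0.0537 m, L = 0.24 m, θ = 139.5°: d²x/dθ² = +0.038783 m.
a = ω²·d²x/dθ² = (7.226)²·(+0.038783) = +2.0248 m/s²;  |a| = 2.0248 m/s².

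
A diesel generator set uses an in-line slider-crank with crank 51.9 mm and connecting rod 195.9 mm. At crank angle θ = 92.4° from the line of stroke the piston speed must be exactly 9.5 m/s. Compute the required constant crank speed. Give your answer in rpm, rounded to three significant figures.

For an in-line slider-crank, |v_piston| = rω|sinθ|·[1 + r cosθ/√(L² − r² sin²θ)].
With r = 0.0519 m, L = 0.1959 m, θ = 92.4°: the bracketed kinematic factor |dx/dθ| = 0.051258 m.
ω = v/|dx/dθ| = 9.5/0.051258 = 185.34 rad/s.
N = 60ω/(2π) = 1769.8 rpm.

1770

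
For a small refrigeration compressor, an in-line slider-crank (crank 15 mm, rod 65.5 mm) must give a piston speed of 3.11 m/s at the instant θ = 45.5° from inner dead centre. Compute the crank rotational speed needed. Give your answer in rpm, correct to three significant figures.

2390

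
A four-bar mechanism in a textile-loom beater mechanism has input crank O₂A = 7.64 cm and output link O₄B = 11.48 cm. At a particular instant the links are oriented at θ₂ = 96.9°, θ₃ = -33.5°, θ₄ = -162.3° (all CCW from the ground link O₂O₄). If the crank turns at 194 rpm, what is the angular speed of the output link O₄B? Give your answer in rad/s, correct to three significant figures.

13.2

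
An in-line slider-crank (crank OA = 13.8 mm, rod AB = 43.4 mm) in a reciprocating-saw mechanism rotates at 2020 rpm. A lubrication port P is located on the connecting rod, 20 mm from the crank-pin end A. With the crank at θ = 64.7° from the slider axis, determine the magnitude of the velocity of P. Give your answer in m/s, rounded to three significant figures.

2.89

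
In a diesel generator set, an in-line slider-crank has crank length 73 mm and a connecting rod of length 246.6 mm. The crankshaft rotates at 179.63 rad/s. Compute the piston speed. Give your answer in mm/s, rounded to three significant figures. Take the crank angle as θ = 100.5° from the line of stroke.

12200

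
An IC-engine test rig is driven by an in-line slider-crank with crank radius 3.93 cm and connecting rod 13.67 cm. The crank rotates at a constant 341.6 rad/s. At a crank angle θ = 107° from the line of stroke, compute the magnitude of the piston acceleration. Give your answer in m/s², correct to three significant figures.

2470

ω = 341.6 rad/s
x(θ) = r cosθ + √(L² − r² sin²θ); with ω constant, a = ω²·d²x/dθ².
d²x/dθ² = −r cosθ − r²(cos2θ)/√u − r⁴ sin²2θ/(4u^{3/2}),  u = L² − r² sin²θ = 0.0172744 m².
Substituting r = 0.0393 m, L = 0.1367 m, θ = 107°: d²x/dθ² = +0.02115 m.
a = ω²·d²x/dθ² = (341.6)²·(+0.02115) = +2468 m/s²;  |a| = 2468 m/s².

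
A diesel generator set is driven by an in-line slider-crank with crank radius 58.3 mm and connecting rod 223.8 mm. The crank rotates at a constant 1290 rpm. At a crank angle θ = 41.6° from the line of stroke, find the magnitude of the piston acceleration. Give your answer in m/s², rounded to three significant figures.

834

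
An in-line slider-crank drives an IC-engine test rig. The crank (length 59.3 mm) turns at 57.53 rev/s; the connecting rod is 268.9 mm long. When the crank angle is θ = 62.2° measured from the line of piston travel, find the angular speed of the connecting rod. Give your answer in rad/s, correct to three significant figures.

ω = 361.5 rad/s (converted from 57.53 rev/s).
The rod makes angle φ with the slider axis where L sinφ = r sinθ; differentiating, L cosφ·φ̇ = r ω cosθ.
L cosφ = √(L² − r² sin²θ) = 0.26373 m.
|ω_rod| = r ω |cosθ| / √(L² − r² sin²θ) = 0.0593·361.5·0.46639/0.26373 = 37.906 rad/s.

37.9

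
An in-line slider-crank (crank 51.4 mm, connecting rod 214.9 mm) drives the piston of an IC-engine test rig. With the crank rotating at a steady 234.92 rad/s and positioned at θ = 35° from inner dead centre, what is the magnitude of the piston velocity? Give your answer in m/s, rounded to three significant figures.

8.30

ω = 234.9 rad/s
For an in-line slider-crank, x = r cosθ + √(L² − r² sin²θ), so v = −rω sinθ·[1 + r cosθ/√(L² − r² sin²θ)].
With r = 0.0514 m, L = 0.2149 m, θ = 35°: √(L² − r² sin²θ) = 0.21287 m.
v = −0.0514·234.9·0.57358·[1 + 0.0514·0.81915/0.21287] = -8.2958 m/s.
|v| = 8.2958 m/s.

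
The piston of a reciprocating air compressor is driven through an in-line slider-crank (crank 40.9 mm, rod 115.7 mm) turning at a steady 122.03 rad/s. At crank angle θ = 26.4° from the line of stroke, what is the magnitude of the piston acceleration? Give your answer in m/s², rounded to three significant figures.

ω = 122 rad/s
x(θ) = r cosθ + √(L² − r² sin²θ); with ω constant, a = ω²·d²x/dθ².
d²x/dθ² = −r cosθ − r²(cos2θ)/√u − r⁴ sin²2θ/(4u^{3/2}),  u = L² − r² sin²θ = 0.0130558 m².
Substituting r = 0.0409 m, L = 0.1157 m, θ = 26.4°: d²x/dθ² = -0.045784 m.
a = ω²·d²x/dθ² = (122)²·(-0.045784) = -681.78 m/s²;  |a| = 681.78 m/s².

682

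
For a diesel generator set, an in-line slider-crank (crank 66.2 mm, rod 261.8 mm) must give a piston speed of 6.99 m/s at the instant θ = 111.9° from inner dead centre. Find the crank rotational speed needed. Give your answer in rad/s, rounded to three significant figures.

For an in-line slider-crank, |v_piston| = rω|sinθ|·[1 + r cosθ/√(L² − r² sin²θ)].
With r = 0.0662 m, L = 0.2618 m, θ = 111.9°: the bracketed kinematic factor |dx/dθ| = 0.055463 m.
ω = v/|dx/dθ| = 6.99/0.055463 = 126.03 rad/s.

126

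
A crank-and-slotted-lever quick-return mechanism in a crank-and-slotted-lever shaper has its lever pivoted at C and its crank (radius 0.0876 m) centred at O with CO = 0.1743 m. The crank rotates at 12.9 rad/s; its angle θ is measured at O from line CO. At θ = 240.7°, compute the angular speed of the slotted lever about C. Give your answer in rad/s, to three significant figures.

ω = 12.9 rad/s
Crank pin A relative to C: A = (d + r cosθ, r sinθ); lever angle φ = atan2(r sinθ, d + r cosθ).
Differentiating tanφ: φ̇ = rω(d cosθ + r)/(d² + r² + 2dr cosθ).
d² + r² + 2dr cosθ = |CA|² = 0.0231098 m²;  d cosθ + r = +0.0023006 m.
|ω_lever| = |0.0876·12.9·+0.0023006| / 0.0231098 = 0.1125 rad/s.

0.112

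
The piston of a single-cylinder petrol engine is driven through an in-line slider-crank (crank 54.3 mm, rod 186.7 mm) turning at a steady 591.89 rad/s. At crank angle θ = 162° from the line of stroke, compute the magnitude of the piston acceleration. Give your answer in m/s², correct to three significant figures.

13600

ω = 591.9 rad/s
x(θ) = r cosθ + √(L² − r² sin²θ); with ω constant, a = ω²·d²x/dθ².
d²x/dθ² = −r cosθ − r²(cos2θ)/√u − r⁴ sin²2θ/(4u^{3/2}),  u = L² − r² sin²θ = 0.0345753 m².
Substituting r = 0.0543 m, L = 0.1867 m, θ = 162°: d²x/dθ² = +0.038697 m.
a = ω²·d²x/dθ² = (591.9)²·(+0.038697) = +13557 m/s²;  |a| = 13557 m/s².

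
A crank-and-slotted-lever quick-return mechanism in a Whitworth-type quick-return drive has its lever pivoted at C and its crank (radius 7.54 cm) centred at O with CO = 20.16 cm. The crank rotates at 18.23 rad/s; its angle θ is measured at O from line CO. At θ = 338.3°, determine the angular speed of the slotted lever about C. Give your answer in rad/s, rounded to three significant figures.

4.84

ω = 18.23 rad/s
Crank pin A relative to C: A = (d + r cosθ, r sinθ); lever angle φ = atan2(r sinθ, d + r cosθ).
Differentiating tanφ: φ̇ = rω(d cosθ + r)/(d² + r² + 2dr cosθ).
d² + r² + 2dr cosθ = |CA|² = 0.0745745 m²;  d cosθ + r = +0.26271 m.
|ω_lever| = |0.0754·18.23·+0.26271| / 0.0745745 = 4.8423 rad/s.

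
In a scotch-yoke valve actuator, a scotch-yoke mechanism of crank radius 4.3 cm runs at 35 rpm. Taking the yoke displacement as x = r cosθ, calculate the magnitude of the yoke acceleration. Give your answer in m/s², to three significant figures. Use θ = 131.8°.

ω = 3.665 rad/s (from 35 rpm).
x = r cosθ ⇒ ẍ = −rω² cosθ (ω constant).
|a| = rω²|cosθ| = 0.043·(3.665)²·|cos 131.8°| = 0.38502 m/s².

0.385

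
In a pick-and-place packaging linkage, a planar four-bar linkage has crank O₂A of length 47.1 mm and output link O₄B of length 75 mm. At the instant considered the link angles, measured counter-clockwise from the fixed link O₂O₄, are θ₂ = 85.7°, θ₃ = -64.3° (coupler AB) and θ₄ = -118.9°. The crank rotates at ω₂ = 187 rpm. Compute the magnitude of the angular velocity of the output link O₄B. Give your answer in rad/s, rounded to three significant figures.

ω₂ = 19.58 rad/s (from 187 rpm).
Differentiating the loop-closure r₂e^{iθ₂}+r₃e^{iθ₃}=r₁+r₄e^{iθ₄} gives r₂ω₂e^{iθ₂}+r₃ω₃e^{iθ₃}=r₄ω₄e^{iθ₄}.
Eliminating the other unknown: ω₄ = r₂ω₂ sin(θ₂−θ₃) / [r₄ sin(θ₄−θ₃)].
Numerator sine = +0.50000; denominator sine = -0.81513.
Result = 0.0471·19.58·(+0.50000) / (0.075·(-0.81513)) = -7.5435 rad/s; magnitude 7.5435 rad/s.

7.54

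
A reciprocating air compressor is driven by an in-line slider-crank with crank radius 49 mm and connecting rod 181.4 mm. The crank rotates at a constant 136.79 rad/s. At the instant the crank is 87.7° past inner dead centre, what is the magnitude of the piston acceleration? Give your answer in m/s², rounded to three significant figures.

220

ω = 136.8 rad/s
x(θ) = r cosθ + √(L² − r² sin²θ); with ω constant, a = ω²·d²x/dθ².
d²x/dθ² = −r cosθ − r²(cos2θ)/√u − r⁴ sin²2θ/(4u^{3/2}),  u = L² − r² sin²θ = 0.0305088 m².
Substituting r = 0.049 m, L = 0.1814 m, θ = 87.7°: d²x/dθ² = +0.011734 m.
a = ω²·d²x/dθ² = (136.8)²·(+0.011734) = +219.55 m/s²;  |a| = 219.55 m/s².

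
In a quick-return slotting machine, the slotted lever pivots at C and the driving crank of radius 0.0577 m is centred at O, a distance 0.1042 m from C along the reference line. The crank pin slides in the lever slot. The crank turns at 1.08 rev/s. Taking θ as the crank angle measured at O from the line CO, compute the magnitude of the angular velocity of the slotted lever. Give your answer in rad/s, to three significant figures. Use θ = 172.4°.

ω = 6.786 rad/s (from 1.08 rev/s).
Crank pin A relative to C: A = (d + r cosθ, r sinθ); lever angle φ = atan2(r sinθ, d + r cosθ).
Differentiating tanφ: φ̇ = rω(d cosθ + r)/(d² + r² + 2dr cosθ).
d² + r² + 2dr cosθ = |CA|² = 0.00226788 m²;  d cosθ + r = -0.045585 m.
|ω_lever| = |0.0577·6.786·-0.045585| / 0.00226788 = 7.8701 rad/s.

7.87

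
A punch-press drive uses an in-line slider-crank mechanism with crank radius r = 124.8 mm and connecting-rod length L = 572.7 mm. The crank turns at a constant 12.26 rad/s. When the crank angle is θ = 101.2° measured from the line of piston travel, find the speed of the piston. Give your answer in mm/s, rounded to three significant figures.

ω = 12.26 rad/s
For an in-line slider-crank, x = r cosθ + √(L² − r² sin²θ), so v = −rω sinθ·[1 + r cosθ/√(L² − r² sin²θ)].
With r = 0.1248 m, L = 0.5727 m, θ = 101.2°: √(L² − r² sin²θ) = 0.55946 m.
v = −0.1248·12.26·0.98096·[1 + 0.1248·-0.19423/0.55946] = -1.4359 m/s.
|v| = 1.4359 m/s = 1435.9 mm/s.

1440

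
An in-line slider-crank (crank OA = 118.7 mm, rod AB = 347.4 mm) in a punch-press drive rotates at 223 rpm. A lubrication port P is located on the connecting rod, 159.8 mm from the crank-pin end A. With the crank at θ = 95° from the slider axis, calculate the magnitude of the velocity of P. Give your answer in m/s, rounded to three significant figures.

ω = 23.35 rad/s.  Crank-pin speed |V_A| = rω = 2.7719 m/s, perpendicular to OA.
Rod angle: sinφ = −(r/L) sinθ ⇒ φ = -19.900°; ω_rod = −rω cosθ/√(L²−r²sin²θ) = +0.73959 rad/s.
V_P = V_A + ω_rod × AP, with AP = 0.1598 m along the rod.
Components: V_Px = −rω sinθ − a·ω_rod·sinφ = -2.7212 m/s;  V_Py = rω cosθ + a·ω_rod·cosφ = -0.13046 m/s.
|V_P| = √(V_Px² + V_Py²) = 2.7243 m/s.

2.72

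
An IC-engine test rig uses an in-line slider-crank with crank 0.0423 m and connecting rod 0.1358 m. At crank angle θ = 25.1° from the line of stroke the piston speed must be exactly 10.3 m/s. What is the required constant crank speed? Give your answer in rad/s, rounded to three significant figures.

For an in-line slider-crank, |v_piston| = rω|sinθ|·[1 + r cosθ/√(L² − r² sin²θ)].
With r = 0.0423 m, L = 0.1358 m, θ = 25.1°: the bracketed kinematic factor |dx/dθ| = 0.02305 m.
ω = v/|dx/dθ| = 10.3/0.02305 = 446.86 rad/s.

447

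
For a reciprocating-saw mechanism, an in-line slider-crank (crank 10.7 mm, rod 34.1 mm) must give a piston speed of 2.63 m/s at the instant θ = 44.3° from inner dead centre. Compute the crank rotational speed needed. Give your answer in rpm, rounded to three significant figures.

2730

For an in-line slider-crank, |v_piston| = rω|sinθ|·[1 + r cosθ/√(L² − r² sin²θ)].
With r = 0.0107 m, L = 0.0341 m, θ = 44.3°: the bracketed kinematic factor |dx/dθ| = 0.0091931 m.
ω = v/|dx/dθ| = 2.63/0.0091931 = 286.08 rad/s.
N = 60ω/(2π) = 2731.9 rpm.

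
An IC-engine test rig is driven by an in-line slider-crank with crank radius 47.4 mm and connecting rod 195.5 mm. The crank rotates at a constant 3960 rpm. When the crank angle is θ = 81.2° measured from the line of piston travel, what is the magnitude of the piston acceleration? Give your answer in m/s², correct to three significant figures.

ω = 2π·3960/60 = 414.7 rad/s
x(θ) = r cosθ + √(L² − r² sin²θ); with ω constant, a = ω²·d²x/dθ².
d²x/dθ² = −r cosθ − r²(cos2θ)/√u − r⁴ sin²2θ/(4u^{3/2}),  u = L² − r² sin²θ = 0.0360261 m².
Substituting r = 0.0474 m, L = 0.1955 m, θ = 81.2°: d²x/dθ² = +0.0040147 m.
a = ω²·d²x/dθ² = (414.7)²·(+0.0040147) = +690.4 m/s²;  |a| = 690.4 m/s².

690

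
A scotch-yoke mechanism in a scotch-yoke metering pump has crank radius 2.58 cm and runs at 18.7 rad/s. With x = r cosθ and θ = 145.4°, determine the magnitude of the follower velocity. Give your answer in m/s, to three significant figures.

0.274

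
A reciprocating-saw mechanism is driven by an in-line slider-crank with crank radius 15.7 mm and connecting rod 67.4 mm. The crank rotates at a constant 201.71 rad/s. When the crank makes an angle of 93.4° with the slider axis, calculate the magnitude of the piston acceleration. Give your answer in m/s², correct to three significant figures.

190

ω = 201.7 rad/s
x(θ) = r cosθ + √(L² − r² sin²θ); with ω constant, a = ω²·d²x/dθ².
d²x/dθ² = −r cosθ − r²(cos2θ)/√u − r⁴ sin²2θ/(4u^{3/2}),  u = L² − r² sin²θ = 0.00429714 m².
Substituting r = 0.0157 m, L = 0.0674 m, θ = 93.4°: d²x/dθ² = +0.0046641 m.
a = ω²·d²x/dθ² = (201.7)²·(+0.0046641) = +189.77 m/s²;  |a| = 189.77 m/s².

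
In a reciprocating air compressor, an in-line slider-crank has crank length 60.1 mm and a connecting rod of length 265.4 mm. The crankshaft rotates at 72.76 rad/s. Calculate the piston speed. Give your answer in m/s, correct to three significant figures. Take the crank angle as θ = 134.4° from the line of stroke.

ω = 72.76 rad/s
For an in-line slider-crank, x = r cosθ + √(L² − r² sin²θ), so v = −rω sinθ·[1 + r cosθ/√(L² − r² sin²θ)].
With r = 0.0601 m, L = 0.2654 m, θ = 134.4°: √(L² − r² sin²θ) = 0.2619 m.
v = −0.0601·72.76·0.71447·[1 + 0.0601·-0.69966/0.2619] = -2.6227 m/s.
|v| = 2.6227 m/s.

2.62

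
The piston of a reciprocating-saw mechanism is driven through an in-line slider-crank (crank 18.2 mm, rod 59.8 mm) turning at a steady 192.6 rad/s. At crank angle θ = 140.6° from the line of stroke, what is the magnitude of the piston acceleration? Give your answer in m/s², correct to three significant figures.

476

ω = 192.6 rad/s
x(θ) = r cosθ + √(L² − r² sin²θ); with ω constant, a = ω²·d²x/dθ².
d²x/dθ² = −r cosθ − r²(cos2θ)/√u − r⁴ sin²2θ/(4u^{3/2}),  u = L² − r² sin²θ = 0.00344259 m².
Substituting r = 0.0182 m, L = 0.0598 m, θ = 140.6°: d²x/dθ² = +0.012837 m.
a = ω²·d²x/dθ² = (192.6)²·(+0.012837) = +476.17 m/s²;  |a| = 476.17 m/s².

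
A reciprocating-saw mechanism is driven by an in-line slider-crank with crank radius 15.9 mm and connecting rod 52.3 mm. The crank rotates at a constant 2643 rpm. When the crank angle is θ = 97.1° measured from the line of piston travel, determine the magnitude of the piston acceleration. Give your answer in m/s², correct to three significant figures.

526

ω = 2π·2643/60 = 276.8 rad/s
x(θ) = r cosθ + √(L² − r² sin²θ); with ω constant, a = ω²·d²x/dθ².
d²x/dθ² = −r cosθ − r²(cos2θ)/√u − r⁴ sin²2θ/(4u^{3/2}),  u = L² − r² sin²θ = 0.00248634 m².
Substituting r = 0.0159 m, L = 0.0523 m, θ = 97.1°: d²x/dθ² = +0.0068727 m.
a = ω²·d²x/dθ² = (276.8)²·(+0.0068727) = +526.47 m/s²;  |a| = 526.47 m/s².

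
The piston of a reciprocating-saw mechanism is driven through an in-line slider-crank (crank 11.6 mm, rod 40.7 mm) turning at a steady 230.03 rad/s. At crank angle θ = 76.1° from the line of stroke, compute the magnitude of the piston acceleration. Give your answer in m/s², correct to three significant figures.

12.7

ω = 230 rad/s
x(θ) = r cosθ + √(L² − r² sin²θ); with ω constant, a = ω²·d²x/dθ².
d²x/dθ² = −r cosθ − r²(cos2θ)/√u − r⁴ sin²2θ/(4u^{3/2}),  u = L² − r² sin²θ = 0.0015297 m².
Substituting r = 0.0116 m, L = 0.0407 m, θ = 76.1°: d²x/dθ² = +0.00024024 m.
a = ω²·d²x/dθ² = (230)²·(+0.00024024) = +12.712 m/s²;  |a| = 12.712 m/s².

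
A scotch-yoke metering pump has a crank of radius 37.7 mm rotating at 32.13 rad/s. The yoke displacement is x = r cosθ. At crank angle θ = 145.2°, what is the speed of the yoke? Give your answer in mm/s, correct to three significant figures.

691

ω = 32.13 rad/s
x = r cosθ ⇒ ẋ = −rω sinθ.
|v| = rω|sinθ| = 0.0377·32.13·|sin 145.2°| = 0.69131 m/s = 691.31 mm/s.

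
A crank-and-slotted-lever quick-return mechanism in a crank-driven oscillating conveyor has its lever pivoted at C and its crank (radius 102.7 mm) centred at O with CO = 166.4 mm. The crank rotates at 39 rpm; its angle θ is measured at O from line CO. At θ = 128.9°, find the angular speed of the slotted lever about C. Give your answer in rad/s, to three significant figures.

ω = 4.084 rad/s (from 39 rpm).
Crank pin A relative to C: A = (d + r cosθ, r sinθ); lever angle φ = atan2(r sinθ, d + r cosθ).
Differentiating tanφ: φ̇ = rω(d cosθ + r)/(d² + r² + 2dr cosθ).
d² + r² + 2dr cosθ = |CA|² = 0.0167734 m²;  d cosθ + r = -0.0017931 m.
|ω_lever| = |0.1027·4.084·-0.0017931| / 0.0167734 = 0.044837 rad/s.

0.0448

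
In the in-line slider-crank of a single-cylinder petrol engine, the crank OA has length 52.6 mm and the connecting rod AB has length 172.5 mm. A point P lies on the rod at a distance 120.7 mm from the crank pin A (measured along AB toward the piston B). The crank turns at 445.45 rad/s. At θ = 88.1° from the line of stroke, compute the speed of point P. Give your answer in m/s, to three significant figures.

23.6

ω = 445.4 rad/s.  Crank-pin speed |V_A| = rω = 23.431 m/s, perpendicular to OA.
Rod angle: sinφ = −(r/L) sinθ ⇒ φ = -17.744°; ω_rod = −rω cosθ/√(L²−r²sin²θ) = -4.7284 rad/s.
V_P = V_A + ω_rod × AP, with AP = 0.1207 m along the rod.
Components: V_Px = −rω sinθ − a·ω_rod·sinφ = -23.592 m/s;  V_Py = rω cosθ + a·ω_rod·cosφ = +0.23328 m/s.
|V_P| = √(V_Px² + V_Py²) = 23.593 m/s.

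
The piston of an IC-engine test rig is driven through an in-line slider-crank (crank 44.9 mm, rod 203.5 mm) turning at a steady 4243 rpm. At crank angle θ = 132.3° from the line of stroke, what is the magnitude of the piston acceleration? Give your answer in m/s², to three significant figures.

ω = 2π·4243/60 = 444.3 rad/s
x(θ) = r cosθ + √(L² − r² sin²θ); with ω constant, a = ω²·d²x/dθ².
d²x/dθ² = −r cosθ − r²(cos2θ)/√u − r⁴ sin²2θ/(4u^{3/2}),  u = L² − r² sin²θ = 0.0403094 m².
Substituting r = 0.0449 m, L = 0.2035 m, θ = 132.3°: d²x/dθ² = +0.031039 m.
a = ω²·d²x/dθ² = (444.3)²·(+0.031039) = +6127.8 m/s²;  |a| = 6127.8 m/s².

6130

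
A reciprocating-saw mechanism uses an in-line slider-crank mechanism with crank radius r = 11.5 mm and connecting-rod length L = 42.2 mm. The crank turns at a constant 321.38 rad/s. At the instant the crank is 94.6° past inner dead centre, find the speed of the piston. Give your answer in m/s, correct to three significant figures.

3.60

ω = 321.4 rad/s
For an in-line slider-crank, x = r cosθ + √(L² − r² sin²θ), so v = −rω sinθ·[1 + r cosθ/√(L² − r² sin²θ)].
With r = 0.0115 m, L = 0.0422 m, θ = 94.6°: √(L² − r² sin²θ) = 0.040613 m.
v = −0.0115·321.4·0.99678·[1 + 0.0115·-0.08020/0.040613] = -3.6003 m/s.
|v| = 3.6003 m/s.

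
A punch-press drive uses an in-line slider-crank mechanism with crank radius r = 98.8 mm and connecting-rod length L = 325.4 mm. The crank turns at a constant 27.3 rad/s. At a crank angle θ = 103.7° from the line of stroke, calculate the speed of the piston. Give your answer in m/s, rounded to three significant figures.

ω = 27.3 rad/s
For an in-line slider-crank, x = r cosθ + √(L² − r² sin²θ), so v = −rω sinθ·[1 + r cosθ/√(L² − r² sin²θ)].
With r = 0.0988 m, L = 0.3254 m, θ = 103.7°: √(L² − r² sin²θ) = 0.31092 m.
v = −0.0988·27.3·0.97155·[1 + 0.0988·-0.23684/0.31092] = -2.4233 m/s.
|v| = 2.4233 m/s.

2.42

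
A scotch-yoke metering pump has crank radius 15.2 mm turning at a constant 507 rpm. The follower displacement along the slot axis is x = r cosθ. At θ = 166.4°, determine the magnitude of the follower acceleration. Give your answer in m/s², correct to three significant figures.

ω = 53.09 rad/s (from 507 rpm).
x = r cosθ ⇒ ẍ = −rω² cosθ (ω constant).
|a| = rω²|cosθ| = 0.0152·(53.09)²·|cos 166.4°| = 41.645 m/s².

41.6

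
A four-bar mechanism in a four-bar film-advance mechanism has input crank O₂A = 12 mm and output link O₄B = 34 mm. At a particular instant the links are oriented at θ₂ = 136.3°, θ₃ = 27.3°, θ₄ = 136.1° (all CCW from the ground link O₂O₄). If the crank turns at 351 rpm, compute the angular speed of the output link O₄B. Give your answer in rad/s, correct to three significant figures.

13.0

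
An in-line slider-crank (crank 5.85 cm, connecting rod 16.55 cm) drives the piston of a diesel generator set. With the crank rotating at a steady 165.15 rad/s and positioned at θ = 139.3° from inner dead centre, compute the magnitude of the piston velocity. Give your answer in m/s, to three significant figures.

ω = 165.2 rad/s
For an in-line slider-crank, x = r cosθ + √(L² − r² sin²θ), so v = −rω sinθ·[1 + r cosθ/√(L² − r² sin²θ)].
With r = 0.0585 m, L = 0.1655 m, θ = 139.3°: √(L² − r² sin²θ) = 0.16104 m.
v = −0.0585·165.2·0.65210·[1 + 0.0585·-0.75813/0.16104] = -4.5651 m/s.
|v| = 4.5651 m/s.

4.57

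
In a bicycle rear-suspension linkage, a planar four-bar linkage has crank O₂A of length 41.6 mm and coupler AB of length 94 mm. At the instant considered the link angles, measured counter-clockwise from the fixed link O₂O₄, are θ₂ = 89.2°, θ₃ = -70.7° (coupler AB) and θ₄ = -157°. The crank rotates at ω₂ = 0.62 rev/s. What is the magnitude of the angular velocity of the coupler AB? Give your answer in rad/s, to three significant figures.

ω₂ = 3.896 rad/s (from 0.62 rev/s).
Differentiating the loop-closure r₂e^{iθ₂}+r₃e^{iθ₃}=r₁+r₄e^{iθ₄} gives r₂ω₂e^{iθ₂}+r₃ω₃e^{iθ₃}=r₄ω₄e^{iθ₄}.
Eliminating the other unknown: ω₃ = r₂ω₂ sin(θ₄−θ₂) / [r₃ sin(θ₃−θ₄)].
Numerator sine = +0.91496; denominator sine = +0.99792.
Result = 0.0416·3.896·(+0.91496) / (0.094·(+0.99792)) = +1.5807 rad/s; magnitude 1.5807 rad/s.

1.58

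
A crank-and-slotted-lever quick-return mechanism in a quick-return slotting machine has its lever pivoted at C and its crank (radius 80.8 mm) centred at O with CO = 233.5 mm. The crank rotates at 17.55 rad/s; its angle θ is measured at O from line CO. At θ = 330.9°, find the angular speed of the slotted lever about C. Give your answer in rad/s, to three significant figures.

ω = 17.55 rad/s
Crank pin A relative to C: A = (d + r cosθ, r sinθ); lever angle φ = atan2(r sinθ, d + r cosθ).
Differentiating tanφ: φ̇ = rω(d cosθ + r)/(d² + r² + 2dr cosθ).
d² + r² + 2dr cosθ = |CA|² = 0.0940215 m²;  d cosθ + r = +0.28483 m.
|ω_lever| = |0.0808·17.55·+0.28483| / 0.0940215 = 4.2958 rad/s.

4.30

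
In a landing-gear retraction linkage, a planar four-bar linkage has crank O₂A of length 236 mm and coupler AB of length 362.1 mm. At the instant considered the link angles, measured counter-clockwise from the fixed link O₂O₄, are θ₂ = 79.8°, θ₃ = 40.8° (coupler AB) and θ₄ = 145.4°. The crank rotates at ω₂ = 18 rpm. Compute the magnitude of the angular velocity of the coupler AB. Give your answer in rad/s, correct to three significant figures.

ω₂ = 1.885 rad/s (from 18 rpm).
Differentiating the loop-closure r₂e^{iθ₂}+r₃e^{iθ₃}=r₁+r₄e^{iθ₄} gives r₂ω₂e^{iθ₂}+r₃ω₃e^{iθ₃}=r₄ω₄e^{iθ₄}.
Eliminating the other unknown: ω₃ = r₂ω₂ sin(θ₄−θ₂) / [r₃ sin(θ₃−θ₄)].
Numerator sine = +0.91068; denominator sine = -0.96771.
Result = 0.236·1.885·(+0.91068) / (0.3621·(-0.96771)) = -1.1561 rad/s; magnitude 1.1561 rad/s.

1.16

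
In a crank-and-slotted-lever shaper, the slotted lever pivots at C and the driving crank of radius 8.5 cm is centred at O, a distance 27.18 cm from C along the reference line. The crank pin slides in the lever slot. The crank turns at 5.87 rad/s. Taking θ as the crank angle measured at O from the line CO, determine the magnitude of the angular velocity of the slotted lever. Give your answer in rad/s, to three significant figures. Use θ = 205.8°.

ω = 5.87 rad/s
Crank pin A relative to C: A = (d + r cosθ, r sinθ); lever angle φ = atan2(r sinθ, d + r cosθ).
Differentiating tanφ: φ̇ = rω(d cosθ + r)/(d² + r² + 2dr cosθ).
d² + r² + 2dr cosθ = |CA|² = 0.0395001 m²;  d cosθ + r = -0.15971 m.
|ω_lever| = |0.085·5.87·-0.15971| / 0.0395001 = 2.0174 rad/s.

2.02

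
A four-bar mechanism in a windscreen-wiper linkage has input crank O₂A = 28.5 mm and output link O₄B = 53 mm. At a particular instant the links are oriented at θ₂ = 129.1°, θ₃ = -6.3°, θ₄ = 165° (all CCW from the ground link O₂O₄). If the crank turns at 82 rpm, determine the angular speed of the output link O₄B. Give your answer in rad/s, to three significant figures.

21.4

ω₂ = 8.587 rad/s (from 82 rpm).
Differentiating the loop-closure r₂e^{iθ₂}+r₃e^{iθ₃}=r₁+r₄e^{iθ₄} gives r₂ω₂e^{iθ₂}+r₃ω₃e^{iθ₃}=r₄ω₄e^{iθ₄}.
Eliminating the other unknown: ω₄ = r₂ω₂ sin(θ₂−θ₃) / [r₄ sin(θ₄−θ₃)].
Numerator sine = +0.70215; denominator sine = +0.15126.
Result = 0.0285·8.587·(+0.70215) / (0.053·(+0.15126)) = +21.435 rad/s; magnitude 21.435 rad/s.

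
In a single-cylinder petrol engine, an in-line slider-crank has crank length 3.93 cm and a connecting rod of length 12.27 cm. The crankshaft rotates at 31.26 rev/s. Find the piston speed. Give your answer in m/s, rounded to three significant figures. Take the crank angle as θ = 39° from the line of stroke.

ω = 2π·31.3 = 196.4 rad/s
For an in-line slider-crank, x = r cosθ + √(L² − r² sin²θ), so v = −rω sinθ·[1 + r cosθ/√(L² − r² sin²θ)].
With r = 0.0393 m, L = 0.1227 m, θ = 39°: √(L² − r² sin²θ) = 0.12018 m.
v = −0.0393·196.4·0.62932·[1 + 0.0393·0.77715/0.12018] = -6.0922 m/s.
|v| = 6.0922 m/s.

6.09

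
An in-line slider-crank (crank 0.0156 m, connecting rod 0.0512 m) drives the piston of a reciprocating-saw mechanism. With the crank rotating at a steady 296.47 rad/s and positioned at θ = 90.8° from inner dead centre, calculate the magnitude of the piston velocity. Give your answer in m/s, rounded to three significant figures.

4.60

ω = 296.5 rad/s
For an in-line slider-crank, x = r cosθ + √(L² − r² sin²θ), so v = −rω sinθ·[1 + r cosθ/√(L² − r² sin²θ)].
With r = 0.0156 m, L = 0.0512 m, θ = 90.8°: √(L² − r² sin²θ) = 0.048766 m.
v = −0.0156·296.5·0.99990·[1 + 0.0156·-0.01396/0.048766] = -4.6038 m/s.
|v| = 4.6038 m/s.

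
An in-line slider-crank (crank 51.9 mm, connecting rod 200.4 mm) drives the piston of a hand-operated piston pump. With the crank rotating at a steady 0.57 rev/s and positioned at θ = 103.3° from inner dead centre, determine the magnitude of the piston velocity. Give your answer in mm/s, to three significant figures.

170

ω = 2π·0.57 = 3.581 rad/s
For an in-line slider-crank, x = r cosθ + √(L² − r² sin²θ), so v = −rω sinθ·[1 + r cosθ/√(L² − r² sin²θ)].
With r = 0.0519 m, L = 0.2004 m, θ = 103.3°: √(L² − r² sin²θ) = 0.19393 m.
v = −0.0519·3.581·0.97318·[1 + 0.0519·-0.23005/0.19393] = -0.16975 m/s.
|v| = 0.16975 m/s = 169.75 mm/s.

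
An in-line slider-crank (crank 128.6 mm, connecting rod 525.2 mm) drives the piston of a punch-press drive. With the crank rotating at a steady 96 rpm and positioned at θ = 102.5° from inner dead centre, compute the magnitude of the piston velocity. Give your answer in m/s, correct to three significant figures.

1.19

ω = 2π·96/60 = 10.05 rad/s
For an in-line slider-crank, x = r cosθ + √(L² − r² sin²θ), so v = −rω sinθ·[1 + r cosθ/√(L² − r² sin²θ)].
With r = 0.1286 m, L = 0.5252 m, θ = 102.5°: √(L² − r² sin²θ) = 0.50997 m.
v = −0.1286·10.05·0.97630·[1 + 0.1286·-0.21644/0.50997] = -1.1933 m/s.
|v| = 1.1933 m/s.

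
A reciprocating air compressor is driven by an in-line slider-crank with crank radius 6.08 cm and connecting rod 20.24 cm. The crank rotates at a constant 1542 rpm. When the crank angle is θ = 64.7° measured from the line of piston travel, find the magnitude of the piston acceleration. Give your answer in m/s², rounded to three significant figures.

371

ω = 2π·1542/60 = 161.5 rad/s
x(θ) = r cosθ + √(L² − r² sin²θ); with ω constant, a = ω²·d²x/dθ².
d²x/dθ² = −r cosθ − r²(cos2θ)/√u − r⁴ sin²2θ/(4u^{3/2}),  u = L² − r² sin²θ = 0.0379443 m².
Substituting r = 0.0608 m, L = 0.2024 m, θ = 64.7°: d²x/dθ² = -0.014214 m.
a = ω²·d²x/dθ² = (161.5)²·(-0.014214) = -370.63 m/s²;  |a| = 370.63 m/s².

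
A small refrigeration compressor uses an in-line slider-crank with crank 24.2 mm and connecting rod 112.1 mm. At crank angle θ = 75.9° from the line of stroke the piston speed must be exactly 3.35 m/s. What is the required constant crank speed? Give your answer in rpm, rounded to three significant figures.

1290

For an in-line slider-crank, |v_piston| = rω|sinθ|·[1 + r cosθ/√(L² − r² sin²θ)].
With r = 0.0242 m, L = 0.1121 m, θ = 75.9°: the bracketed kinematic factor |dx/dθ| = 0.024733 m.
ω = v/|dx/dθ| = 3.35/0.024733 = 135.45 rad/s.
N = 60ω/(2π) = 1293.4 rpm.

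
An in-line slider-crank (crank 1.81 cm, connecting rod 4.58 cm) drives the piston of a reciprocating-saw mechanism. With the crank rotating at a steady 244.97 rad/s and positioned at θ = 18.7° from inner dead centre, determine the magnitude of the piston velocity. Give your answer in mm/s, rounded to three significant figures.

ω = 245 rad/s
For an in-line slider-crank, x = r cosθ + √(L² − r² sin²θ), so v = −rω sinθ·[1 + r cosθ/√(L² − r² sin²θ)].
With r = 0.0181 m, L = 0.0458 m, θ = 18.7°: √(L² − r² sin²θ) = 0.045431 m.
v = −0.0181·245·0.32061·[1 + 0.0181·0.94721/0.045431] = -1.9581 m/s.
|v| = 1.9581 m/s = 1958.1 mm/s.

1960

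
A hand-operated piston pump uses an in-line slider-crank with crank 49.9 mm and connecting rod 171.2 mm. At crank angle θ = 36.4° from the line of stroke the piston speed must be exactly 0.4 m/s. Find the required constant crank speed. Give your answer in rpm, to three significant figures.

104

For an in-line slider-crank, |v_piston| = rω|sinθ|·[1 + r cosθ/√(L² − r² sin²θ)].
With r = 0.0499 m, L = 0.1712 m, θ = 36.4°: the bracketed kinematic factor |dx/dθ| = 0.036665 m.
ω = v/|dx/dθ| = 0.4/0.036665 = 10.91 rad/s.
N = 60ω/(2π) = 104.18 rpm.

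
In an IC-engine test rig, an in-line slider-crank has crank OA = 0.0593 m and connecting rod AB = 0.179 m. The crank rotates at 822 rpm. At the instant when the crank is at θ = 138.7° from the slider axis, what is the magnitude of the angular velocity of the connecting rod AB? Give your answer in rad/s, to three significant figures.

22.0

ω = 86.08 rad/s (converted from 822 rpm).
The rod makes angle φ with the slider axis where L sinφ = r sinθ; differentiating, L cosφ·φ̇ = r ω cosθ.
L cosφ = √(L² − r² sin²θ) = 0.17467 m.
|ω_rod| = r ω |cosθ| / √(L² − r² sin²θ) = 0.0593·86.08·0.75126/0.17467 = 21.955 rad/s.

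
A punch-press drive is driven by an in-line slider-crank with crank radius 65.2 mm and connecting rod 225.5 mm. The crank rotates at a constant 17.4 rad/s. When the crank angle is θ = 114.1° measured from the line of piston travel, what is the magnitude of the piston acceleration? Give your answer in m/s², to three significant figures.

11.9

ω = 17.4 rad/s
x(θ) = r cosθ + √(L² − r² sin²θ); with ω constant, a = ω²·d²x/dθ².
d²x/dθ² = −r cosθ − r²(cos2θ)/√u − r⁴ sin²2θ/(4u^{3/2}),  u = L² − r² sin²θ = 0.047308 m².
Substituting r = 0.0652 m, L = 0.2255 m, θ = 114.1°: d²x/dθ² = +0.039406 m.
a = ω²·d²x/dθ² = (17.4)²·(+0.039406) = +11.931 m/s²;  |a| = 11.931 m/s².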